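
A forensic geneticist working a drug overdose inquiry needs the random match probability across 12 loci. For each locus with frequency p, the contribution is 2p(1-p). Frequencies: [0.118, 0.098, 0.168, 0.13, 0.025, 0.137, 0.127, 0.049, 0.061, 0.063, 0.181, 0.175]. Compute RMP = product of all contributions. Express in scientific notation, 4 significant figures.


Computing RMP for 12 loci:
Locus 1: 2 * 0.118 * 0.882 = 0.208152
Locus 2: 2 * 0.098 * 0.902 = 0.176792
Locus 3: 2 * 0.168 * 0.832 = 0.279552
Locus 4: 2 * 0.13 * 0.87 = 0.2262
Locus 5: 2 * 0.025 * 0.975 = 0.04875
Locus 6: 2 * 0.137 * 0.863 = 0.236462
Locus 7: 2 * 0.127 * 0.873 = 0.221742
Locus 8: 2 * 0.049 * 0.951 = 0.093198
Locus 9: 2 * 0.061 * 0.939 = 0.114558
Locus 10: 2 * 0.063 * 0.937 = 0.118062
Locus 11: 2 * 0.181 * 0.819 = 0.296478
Locus 12: 2 * 0.175 * 0.825 = 0.28875
RMP = 6.419e-10

6.419e-10


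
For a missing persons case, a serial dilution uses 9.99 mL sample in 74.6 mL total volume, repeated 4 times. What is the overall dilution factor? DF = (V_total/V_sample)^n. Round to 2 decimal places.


Dilution factor calculation:
Single dilution = V_total / V_sample = 74.6 / 9.99 ≈ 7.467467
Number of dilutions = 4
Total DF = (74.6 / 9.99)^4 (full precision, rounded at the end) = 3109.52

3109.52


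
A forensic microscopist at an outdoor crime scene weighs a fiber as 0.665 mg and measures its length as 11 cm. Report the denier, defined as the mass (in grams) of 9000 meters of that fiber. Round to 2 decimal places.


Denier calculation:
Mass in grams = 0.665 mg / 1000 = 0.000665 g
Length in meters = 11 cm / 100 = 0.11 m
Linear density = mass / length = 0.000665 / 0.11 = 0.00604545 g/m
Denier = (g/m) * 9000 = 0.00604545 * 9000 = 54.41

54.41


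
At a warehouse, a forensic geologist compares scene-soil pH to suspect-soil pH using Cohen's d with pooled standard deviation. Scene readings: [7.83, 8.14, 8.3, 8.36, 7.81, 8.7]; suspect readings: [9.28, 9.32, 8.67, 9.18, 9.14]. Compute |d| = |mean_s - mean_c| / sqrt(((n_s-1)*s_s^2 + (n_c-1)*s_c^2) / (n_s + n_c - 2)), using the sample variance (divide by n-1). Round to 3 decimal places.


Pooled-variance Cohen's d for soil pH comparison:
Scene mean = 49.14 / 6 = 8.19
Suspect mean = 45.59 / 5 = 9.118
Scene sample variance s_s^2 = 0.11552
Suspect sample variance s_c^2 = 0.06802
Pooled variance = ((n_s-1)*s_s^2 + (n_c-1)*s_c^2) / (n_s + n_c - 2) = 0.094409
Pooled SD = sqrt(0.094409) = 0.30726
Mean difference = -0.928
|d| = |-0.928| / 0.30726 = 3.020

3.020


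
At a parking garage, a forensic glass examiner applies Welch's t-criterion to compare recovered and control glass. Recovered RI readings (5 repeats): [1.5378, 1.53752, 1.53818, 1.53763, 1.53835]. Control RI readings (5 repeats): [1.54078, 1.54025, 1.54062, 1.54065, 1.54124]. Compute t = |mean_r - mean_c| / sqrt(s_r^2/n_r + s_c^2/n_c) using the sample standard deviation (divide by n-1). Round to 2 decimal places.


Welch's t-criterion for glass RI comparison:
Recovered mean = sum / n_r = 7.68948 / 5 = 1.537896
Control mean = sum / n_c = 7.70354 / 5 = 1.540708
Recovered sample variance s_r^2 = 1.2703e-07
Control sample variance s_c^2 = 1.2727e-07
Welch SE (unpooled) = sqrt(s_r^2/n_r + s_c^2/n_c) = sqrt(2.5406e-08 + 2.5454e-08) = sqrt(5.086e-08) = 0.000225522
|mean_r - mean_c| = 0.002812
t = 0.002812 / 0.000225522 = 12.47

12.47


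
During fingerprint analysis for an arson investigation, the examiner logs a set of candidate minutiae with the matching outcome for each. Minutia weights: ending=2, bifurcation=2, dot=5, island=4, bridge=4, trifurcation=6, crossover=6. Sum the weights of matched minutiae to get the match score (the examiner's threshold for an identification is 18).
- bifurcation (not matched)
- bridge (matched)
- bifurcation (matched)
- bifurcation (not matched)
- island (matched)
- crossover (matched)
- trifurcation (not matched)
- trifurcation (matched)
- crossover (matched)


Weighted minutiae match score:
  bifurcation: not matched, +0
  bridge: matched, +4 (running total 4)
  bifurcation: matched, +2 (running total 6)
  bifurcation: not matched, +0
  island: matched, +4 (running total 10)
  crossover: matched, +6 (running total 16)
  trifurcation: not matched, +0
  trifurcation: matched, +6 (running total 22)
  crossover: matched, +6 (running total 28)
Total score = 28
Threshold = 18; verdict = identification

28


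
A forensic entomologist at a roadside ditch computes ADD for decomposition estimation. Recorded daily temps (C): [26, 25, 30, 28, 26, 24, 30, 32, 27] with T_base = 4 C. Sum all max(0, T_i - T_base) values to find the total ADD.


Computing ADD day by day:
Day 1: max(0, 26 - 4) = 22
Day 2: max(0, 25 - 4) = 21
Day 3: max(0, 30 - 4) = 26
Day 4: max(0, 28 - 4) = 24
Day 5: max(0, 26 - 4) = 22
Day 6: max(0, 24 - 4) = 20
Day 7: max(0, 30 - 4) = 26
Day 8: max(0, 32 - 4) = 28
Day 9: max(0, 27 - 4) = 23
Total ADD = 212

212


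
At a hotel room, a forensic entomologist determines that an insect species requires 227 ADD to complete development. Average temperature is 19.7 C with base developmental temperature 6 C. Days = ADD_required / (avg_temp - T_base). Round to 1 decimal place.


Insect development time:
Effective temperature = avg_temp - T_base = 19.7 - 6 = 13.7 C
Days = ADD / effective_temp = 227 / 13.7 = 16.6 days

16.6


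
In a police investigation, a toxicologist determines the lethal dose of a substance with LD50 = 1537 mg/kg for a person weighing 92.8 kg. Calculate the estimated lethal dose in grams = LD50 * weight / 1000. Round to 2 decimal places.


Lethal dose calculation:
Lethal dose = LD50 * body_weight / 1000
= 1537 * 92.8 / 1000
= 142633.6 / 1000
= 142.63 g

142.63


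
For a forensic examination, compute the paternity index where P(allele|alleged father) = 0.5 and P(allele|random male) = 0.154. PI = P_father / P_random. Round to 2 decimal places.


Paternity Index calculation:
PI = P(allele|father) / P(allele|random)
PI = 0.5 / 0.154
PI = 3.25

3.25


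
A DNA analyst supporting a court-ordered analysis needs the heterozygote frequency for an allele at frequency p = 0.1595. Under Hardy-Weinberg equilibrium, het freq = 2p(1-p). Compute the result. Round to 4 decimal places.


Hardy-Weinberg heterozygote frequency:
q = 1 - p = 1 - 0.1595 = 0.8405
2pq = 2 * 0.1595 * 0.8405 = 0.2681

0.2681


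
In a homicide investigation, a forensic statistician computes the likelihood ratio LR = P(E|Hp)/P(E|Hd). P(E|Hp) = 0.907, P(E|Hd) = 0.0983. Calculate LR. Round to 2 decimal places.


Likelihood ratio calculation:
LR = P(E|Hp) / P(E|Hd)
LR = 0.907 / 0.0983
LR = 9.23

9.23


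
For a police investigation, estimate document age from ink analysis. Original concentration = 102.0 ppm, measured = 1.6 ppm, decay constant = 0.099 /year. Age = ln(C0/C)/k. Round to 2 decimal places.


Document age estimation:
C0/C = 102.0 / 1.6 = 63.75
ln(C0/C) = 4.154969
t = 4.154969 / 0.099 = 41.97 years

41.97


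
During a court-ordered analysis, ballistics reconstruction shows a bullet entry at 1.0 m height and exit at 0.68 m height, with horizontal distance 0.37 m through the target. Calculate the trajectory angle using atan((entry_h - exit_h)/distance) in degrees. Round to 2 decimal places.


Bullet trajectory angle:
Height difference = 1.0 - 0.68 = 0.32 m
angle = atan(0.32 / 0.37)
angle = atan(0.864865)
angle = 40.86 degrees

40.86


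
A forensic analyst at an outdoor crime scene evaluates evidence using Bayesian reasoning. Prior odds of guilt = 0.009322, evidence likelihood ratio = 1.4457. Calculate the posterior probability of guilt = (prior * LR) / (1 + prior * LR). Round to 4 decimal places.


Bayesian evidence evaluation:
Posterior odds = prior_odds * LR = 0.009322 * 1.4457 = 0.01347682
Posterior probability = posterior_odds / (1 + posterior_odds)
= 0.01347682 / (1 + 0.01347682)
= 0.01347682 / 1.01347682
= 0.0133

0.0133


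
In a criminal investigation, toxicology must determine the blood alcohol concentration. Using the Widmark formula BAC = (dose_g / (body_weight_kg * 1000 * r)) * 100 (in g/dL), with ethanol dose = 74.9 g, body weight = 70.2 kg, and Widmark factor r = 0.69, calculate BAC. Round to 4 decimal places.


Applying the Widmark formula:
BAC = (dose_g / (body_wt * 1000 * r)) * 100
Denominator = 70.2 * 1000 * 0.69 = 48438
BAC = (74.9 / 48438) * 100
BAC = 0.1546 g/dL

0.1546


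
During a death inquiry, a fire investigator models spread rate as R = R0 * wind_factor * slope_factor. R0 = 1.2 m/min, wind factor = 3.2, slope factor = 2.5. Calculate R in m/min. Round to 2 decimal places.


Fire spread rate calculation:
R = R0 * wind_factor * slope_factor
= 1.2 * 3.2 * 2.5
= 3.84 * 2.5
= 9.60 m/min

9.60


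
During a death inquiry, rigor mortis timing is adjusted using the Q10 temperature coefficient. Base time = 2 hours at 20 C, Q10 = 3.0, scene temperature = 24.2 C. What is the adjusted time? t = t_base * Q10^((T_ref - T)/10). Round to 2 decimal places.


Rigor mortis time adjustment:
Exponent = (T_ref - T_actual) / 10 = (20 - 24.2) / 10 = -0.42
Q10 factor = 3.0^-0.42 = 0.63039
t_adjusted = 2 * 0.63039 = 1.26 hours

1.26


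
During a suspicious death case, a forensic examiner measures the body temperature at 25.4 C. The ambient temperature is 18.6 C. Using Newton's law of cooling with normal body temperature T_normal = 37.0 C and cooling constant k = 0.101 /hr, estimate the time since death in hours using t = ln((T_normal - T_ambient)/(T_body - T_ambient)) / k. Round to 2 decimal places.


Using Newton's law of cooling:
t = ln((T_normal - T_ambient) / (T_body - T_ambient)) / k
T_normal - T_ambient = 18.4
T_body - T_ambient = 6.8
Ratio = 2.705882
ln(ratio) = 0.995428
t = 0.995428 / 0.101 = 9.86 hours

9.86


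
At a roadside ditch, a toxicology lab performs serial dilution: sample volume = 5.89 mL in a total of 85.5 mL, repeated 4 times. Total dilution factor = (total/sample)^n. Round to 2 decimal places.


Dilution factor calculation:
Single dilution = V_total / V_sample = 85.5 / 5.89 ≈ 14.516129
Number of dilutions = 4
Total DF = (85.5 / 5.89)^4 (full precision, rounded at the end) = 44402.08

44402.08


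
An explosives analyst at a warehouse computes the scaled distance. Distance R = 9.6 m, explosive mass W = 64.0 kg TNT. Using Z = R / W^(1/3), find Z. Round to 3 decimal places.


Scaled distance calculation:
W^(1/3) = 64.0^(1/3) = 4
Z = R / W^(1/3) = 9.6 / 4
Z = 2.400 m/kg^(1/3)

2.400


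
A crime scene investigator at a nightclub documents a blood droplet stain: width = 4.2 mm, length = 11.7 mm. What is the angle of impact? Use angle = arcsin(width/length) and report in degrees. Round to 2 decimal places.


Blood spatter impact angle calculation:
width / length = 4.2 / 11.7 = 0.358974
angle = arcsin(0.358974)
angle = 21.04 degrees

21.04


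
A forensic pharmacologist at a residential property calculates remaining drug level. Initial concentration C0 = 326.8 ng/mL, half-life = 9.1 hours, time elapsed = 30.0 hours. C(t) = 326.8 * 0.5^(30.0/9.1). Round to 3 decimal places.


Drug concentration decay:
Number of half-lives = t / t_half = 30.0 / 9.1 = 3.296703
Decay factor = 0.5^3.296703 = 0.10176385
C(t) = 326.8 * 0.10176385 = 33.256 ng/mL

33.256


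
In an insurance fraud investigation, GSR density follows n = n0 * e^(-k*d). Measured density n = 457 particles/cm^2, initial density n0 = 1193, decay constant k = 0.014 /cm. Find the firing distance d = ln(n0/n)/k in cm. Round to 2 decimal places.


GSR distance calculation:
n0/n = 1193 / 457 = 2.610503
ln(n0/n) = 0.959543
d = 0.959543 / 0.014 = 68.54 cm

68.54


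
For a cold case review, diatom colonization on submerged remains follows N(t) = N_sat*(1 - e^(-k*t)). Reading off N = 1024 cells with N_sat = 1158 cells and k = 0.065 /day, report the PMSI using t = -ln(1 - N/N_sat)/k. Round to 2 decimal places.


PMSI from diatom colonization curve:
N / N_sat = 1024 / 1158 = 0.884283
1 - N/N_sat = 0.115717
ln(1 - N/N_sat) = -2.156608
t = -ln(1 - N/N_sat) / k = -(-2.156608) / 0.065 = 33.18 days

33.18


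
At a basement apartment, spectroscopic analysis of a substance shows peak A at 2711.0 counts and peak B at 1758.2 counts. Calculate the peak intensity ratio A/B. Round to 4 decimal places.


Spectral peak ratio:
Peak A = 2711.0 counts
Peak B = 1758.2 counts
Ratio = 2711.0 / 1758.2 = 1.5419

1.5419


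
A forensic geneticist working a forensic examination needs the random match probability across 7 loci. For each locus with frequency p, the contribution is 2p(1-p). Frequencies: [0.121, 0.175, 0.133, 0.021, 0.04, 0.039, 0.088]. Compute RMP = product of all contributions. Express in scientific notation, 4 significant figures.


Computing RMP for 7 loci:
Locus 1: 2 * 0.121 * 0.879 = 0.212718
Locus 2: 2 * 0.175 * 0.825 = 0.28875
Locus 3: 2 * 0.133 * 0.867 = 0.230622
Locus 4: 2 * 0.021 * 0.979 = 0.041118
Locus 5: 2 * 0.04 * 0.96 = 0.0768
Locus 6: 2 * 0.039 * 0.961 = 0.074958
Locus 7: 2 * 0.088 * 0.912 = 0.160512
RMP = 5.382e-07

5.382e-07


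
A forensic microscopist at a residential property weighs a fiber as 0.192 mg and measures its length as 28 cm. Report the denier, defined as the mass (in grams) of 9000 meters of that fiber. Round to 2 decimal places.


Denier calculation:
Mass in grams = 0.192 mg / 1000 = 0.000192 g
Length in meters = 28 cm / 100 = 0.28 m
Linear density = mass / length = 0.000192 / 0.28 = 0.00068571 g/m
Denier = (g/m) * 9000 = 0.00068571 * 9000 = 6.17

6.17


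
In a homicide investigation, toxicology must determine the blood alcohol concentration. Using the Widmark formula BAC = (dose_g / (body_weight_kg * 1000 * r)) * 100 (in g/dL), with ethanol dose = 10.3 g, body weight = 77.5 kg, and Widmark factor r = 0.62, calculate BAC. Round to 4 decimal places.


Applying the Widmark formula:
BAC = (dose_g / (body_wt * 1000 * r)) * 100
Denominator = 77.5 * 1000 * 0.62 = 48050
BAC = (10.3 / 48050) * 100
BAC = 0.0214 g/dL

0.0214


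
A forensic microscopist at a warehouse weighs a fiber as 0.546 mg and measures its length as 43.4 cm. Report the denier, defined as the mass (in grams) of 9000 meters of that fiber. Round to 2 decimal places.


Denier calculation:
Mass in grams = 0.546 mg / 1000 = 0.000546 g
Length in meters = 43.4 cm / 100 = 0.434 m
Linear density = mass / length = 0.000546 / 0.434 = 0.00125806 g/m
Denier = (g/m) * 9000 = 0.00125806 * 9000 = 11.32

11.32


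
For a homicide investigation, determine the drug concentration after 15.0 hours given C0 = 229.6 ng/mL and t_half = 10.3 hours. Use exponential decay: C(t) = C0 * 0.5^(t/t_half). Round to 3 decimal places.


Drug concentration decay:
Number of half-lives = t / t_half = 15.0 / 10.3 = 1.456311
Decay factor = 0.5^1.456311 = 0.36442378
C(t) = 229.6 * 0.36442378 = 83.672 ng/mL

83.672


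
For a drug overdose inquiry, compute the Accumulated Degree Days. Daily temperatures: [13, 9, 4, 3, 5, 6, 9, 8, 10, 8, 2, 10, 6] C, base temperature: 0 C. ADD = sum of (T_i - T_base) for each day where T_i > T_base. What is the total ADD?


Computing ADD day by day:
Day 1: max(0, 13 - 0) = 13
Day 2: max(0, 9 - 0) = 9
Day 3: max(0, 4 - 0) = 4
Day 4: max(0, 3 - 0) = 3
Day 5: max(0, 5 - 0) = 5
Day 6: max(0, 6 - 0) = 6
Day 7: max(0, 9 - 0) = 9
Day 8: max(0, 8 - 0) = 8
Day 9: max(0, 10 - 0) = 10
Day 10: max(0, 8 - 0) = 8
Day 11: max(0, 2 - 0) = 2
Day 12: max(0, 10 - 0) = 10
Day 13: max(0, 6 - 0) = 6
Total ADD = 93

93


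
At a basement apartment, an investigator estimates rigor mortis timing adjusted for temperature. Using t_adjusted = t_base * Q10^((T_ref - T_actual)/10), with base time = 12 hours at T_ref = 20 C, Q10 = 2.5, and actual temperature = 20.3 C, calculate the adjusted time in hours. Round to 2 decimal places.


Rigor mortis time adjustment:
Exponent = (T_ref - T_actual) / 10 = (20 - 20.3) / 10 = -0.03
Q10 factor = 2.5^-0.03 = 0.97289
t_adjusted = 12 * 0.97289 = 11.67 hours

11.67


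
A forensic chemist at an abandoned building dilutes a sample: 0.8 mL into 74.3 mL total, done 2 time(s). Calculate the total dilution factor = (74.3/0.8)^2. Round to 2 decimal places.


Dilution factor calculation:
Single dilution = V_total / V_sample = 74.3 / 0.8 ≈ 92.875
Number of dilutions = 2
Total DF = (74.3 / 0.8)^2 (full precision, rounded at the end) = 8625.77

8625.77


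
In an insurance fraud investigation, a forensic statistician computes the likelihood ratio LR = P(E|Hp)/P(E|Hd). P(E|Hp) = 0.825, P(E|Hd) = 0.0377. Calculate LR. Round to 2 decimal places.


Likelihood ratio calculation:
LR = P(E|Hp) / P(E|Hd)
LR = 0.825 / 0.0377
LR = 21.88

21.88


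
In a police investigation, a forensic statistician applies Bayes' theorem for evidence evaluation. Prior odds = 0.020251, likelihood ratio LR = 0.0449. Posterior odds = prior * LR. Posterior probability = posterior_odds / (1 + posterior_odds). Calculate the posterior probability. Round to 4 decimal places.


Bayesian evidence evaluation:
Posterior odds = prior_odds * LR = 0.020251 * 0.0449 = 0.0009092699
Posterior probability = posterior_odds / (1 + posterior_odds)
= 0.0009092699 / (1 + 0.0009092699)
= 0.0009092699 / 1.0009092699
= 0.0009

0.0009


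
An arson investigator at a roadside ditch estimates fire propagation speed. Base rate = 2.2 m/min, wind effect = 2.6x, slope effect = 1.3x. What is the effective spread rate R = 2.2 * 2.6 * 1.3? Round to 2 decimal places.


Fire spread rate calculation:
R = R0 * wind_factor * slope_factor
= 2.2 * 2.6 * 1.3
= 5.72 * 1.3
= 7.44 m/min

7.44


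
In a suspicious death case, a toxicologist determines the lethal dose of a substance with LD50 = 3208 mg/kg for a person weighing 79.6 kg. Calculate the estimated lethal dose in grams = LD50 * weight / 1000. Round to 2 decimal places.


Lethal dose calculation:
Lethal dose = LD50 * body_weight / 1000
= 3208 * 79.6 / 1000
= 255356.8 / 1000
= 255.36 g

255.36


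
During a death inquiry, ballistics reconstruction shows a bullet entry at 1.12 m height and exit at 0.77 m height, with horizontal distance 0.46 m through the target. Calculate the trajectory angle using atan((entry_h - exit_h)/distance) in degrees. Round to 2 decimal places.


Bullet trajectory angle:
Height difference = 1.12 - 0.77 = 0.35 m
angle = atan(0.35 / 0.46)
angle = atan(0.76087)
angle = 37.27 degrees

37.27


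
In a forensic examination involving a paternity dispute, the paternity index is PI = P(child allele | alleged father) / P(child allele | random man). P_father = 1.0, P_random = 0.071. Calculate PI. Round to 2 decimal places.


Paternity Index calculation:
PI = P(allele|father) / P(allele|random)
PI = 1.0 / 0.071
PI = 14.08

14.08


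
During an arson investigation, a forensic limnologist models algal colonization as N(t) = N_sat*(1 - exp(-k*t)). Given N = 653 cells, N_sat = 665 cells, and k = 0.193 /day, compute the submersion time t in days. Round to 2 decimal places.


PMSI from diatom colonization curve:
N / N_sat = 653 / 665 = 0.981955
1 - N/N_sat = 0.018045
ln(1 - N/N_sat) = -4.014887
t = -ln(1 - N/N_sat) / k = -(-4.014887) / 0.193 = 20.80 days

20.80


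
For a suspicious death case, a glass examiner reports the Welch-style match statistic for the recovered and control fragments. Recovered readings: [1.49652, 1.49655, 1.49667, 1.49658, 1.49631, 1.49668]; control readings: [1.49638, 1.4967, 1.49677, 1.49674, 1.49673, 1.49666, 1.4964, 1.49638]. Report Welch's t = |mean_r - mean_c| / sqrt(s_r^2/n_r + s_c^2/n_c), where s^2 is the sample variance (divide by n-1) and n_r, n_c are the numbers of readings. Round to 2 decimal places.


Welch's t-criterion for glass RI comparison:
Recovered mean = sum / n_r = 8.97931 / 6 = 1.4965517
Control mean = sum / n_c = 11.97276 / 8 = 1.496595
Recovered sample variance s_r^2 = 1.81367e-08
Control sample variance s_c^2 = 3.08e-08
Welch SE (unpooled) = sqrt(s_r^2/n_r + s_c^2/n_c) = sqrt(3.02278e-09 + 3.85e-09) = sqrt(6.87278e-09) = 8.29022e-05
|mean_r - mean_c| = 4.33333e-05
t = 4.33333e-05 / 8.29022e-05 = 0.52

0.52


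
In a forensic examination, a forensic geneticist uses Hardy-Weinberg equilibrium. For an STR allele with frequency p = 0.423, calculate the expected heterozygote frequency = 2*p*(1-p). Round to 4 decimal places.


Hardy-Weinberg heterozygote frequency:
q = 1 - p = 1 - 0.423 = 0.577
2pq = 2 * 0.423 * 0.577 = 0.4881

0.4881


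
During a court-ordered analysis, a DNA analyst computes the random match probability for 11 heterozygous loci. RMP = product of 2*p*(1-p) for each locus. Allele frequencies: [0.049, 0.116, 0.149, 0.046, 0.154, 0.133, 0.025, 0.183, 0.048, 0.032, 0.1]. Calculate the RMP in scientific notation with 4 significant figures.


Computing RMP for 11 loci:
Locus 1: 2 * 0.049 * 0.951 = 0.093198
Locus 2: 2 * 0.116 * 0.884 = 0.205088
Locus 3: 2 * 0.149 * 0.851 = 0.253598
Locus 4: 2 * 0.046 * 0.954 = 0.087768
Locus 5: 2 * 0.154 * 0.846 = 0.260568
Locus 6: 2 * 0.133 * 0.867 = 0.230622
Locus 7: 2 * 0.025 * 0.975 = 0.04875
Locus 8: 2 * 0.183 * 0.817 = 0.299022
Locus 9: 2 * 0.048 * 0.952 = 0.091392
Locus 10: 2 * 0.032 * 0.968 = 0.061952
Locus 11: 2 * 0.1 * 0.9 = 0.18
RMP = 3.798e-10

3.798e-10


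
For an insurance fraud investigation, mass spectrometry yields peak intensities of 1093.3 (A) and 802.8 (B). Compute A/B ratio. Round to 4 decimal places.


Spectral peak ratio:
Peak A = 1093.3 counts
Peak B = 802.8 counts
Ratio = 1093.3 / 802.8 = 1.3619

1.3619


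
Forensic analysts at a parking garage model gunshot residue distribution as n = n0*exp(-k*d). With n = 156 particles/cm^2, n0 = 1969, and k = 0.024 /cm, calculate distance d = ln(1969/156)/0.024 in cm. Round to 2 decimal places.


GSR distance calculation:
n0/n = 1969 / 156 = 12.621795
ln(n0/n) = 2.535425
d = 2.535425 / 0.024 = 105.64 cm

105.64


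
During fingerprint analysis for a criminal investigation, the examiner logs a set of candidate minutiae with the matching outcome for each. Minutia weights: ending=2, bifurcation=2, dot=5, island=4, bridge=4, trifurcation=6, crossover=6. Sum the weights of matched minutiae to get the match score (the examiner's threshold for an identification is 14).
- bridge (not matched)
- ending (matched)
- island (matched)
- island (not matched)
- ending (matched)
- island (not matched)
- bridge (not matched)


Weighted minutiae match score:
  bridge: not matched, +0
  ending: matched, +2 (running total 2)
  island: matched, +4 (running total 6)
  island: not matched, +0
  ending: matched, +2 (running total 8)
  island: not matched, +0
  bridge: not matched, +0
Total score = 8
Threshold = 14; verdict = inconclusive

8


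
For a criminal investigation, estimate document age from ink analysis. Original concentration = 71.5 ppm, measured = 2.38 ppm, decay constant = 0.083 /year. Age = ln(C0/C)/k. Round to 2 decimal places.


Document age estimation:
C0/C = 71.5 / 2.38 = 30.042017
ln(C0/C) = 3.402597
t = 3.402597 / 0.083 = 41.00 years

41.00


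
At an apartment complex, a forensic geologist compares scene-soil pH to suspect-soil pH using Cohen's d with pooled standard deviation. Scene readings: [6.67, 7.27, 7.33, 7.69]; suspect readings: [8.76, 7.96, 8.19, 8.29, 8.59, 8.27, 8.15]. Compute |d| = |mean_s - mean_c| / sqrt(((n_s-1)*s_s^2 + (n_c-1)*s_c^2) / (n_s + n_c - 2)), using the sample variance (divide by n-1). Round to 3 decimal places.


Pooled-variance Cohen's d for soil pH comparison:
Scene mean = 28.96 / 4 = 7.24
Suspect mean = 58.21 / 7 = 8.315714
Scene sample variance s_s^2 = 0.1788
Suspect sample variance s_c^2 = 0.074195
Pooled variance = ((n_s-1)*s_s^2 + (n_c-1)*s_c^2) / (n_s + n_c - 2) = 0.109063
Pooled SD = sqrt(0.109063) = 0.330247
Mean difference = -1.075714
|d| = |-1.075714| / 0.330247 = 3.257

3.257


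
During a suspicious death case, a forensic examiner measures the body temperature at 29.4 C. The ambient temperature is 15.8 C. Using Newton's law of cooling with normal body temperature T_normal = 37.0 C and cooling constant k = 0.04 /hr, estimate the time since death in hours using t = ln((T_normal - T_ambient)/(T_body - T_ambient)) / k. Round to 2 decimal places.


Using Newton's law of cooling:
t = ln((T_normal - T_ambient) / (T_body - T_ambient)) / k
T_normal - T_ambient = 21.2
T_body - T_ambient = 13.6
Ratio = 1.558824
ln(ratio) = 0.443932
t = 0.443932 / 0.04 = 11.10 hours

11.10


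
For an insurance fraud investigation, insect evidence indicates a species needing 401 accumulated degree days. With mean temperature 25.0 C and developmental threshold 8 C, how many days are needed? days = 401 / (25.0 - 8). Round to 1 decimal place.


Insect development time:
Effective temperature = avg_temp - T_base = 25.0 - 8 = 17.0 C
Days = ADD / effective_temp = 401 / 17.0 = 23.6 days

23.6


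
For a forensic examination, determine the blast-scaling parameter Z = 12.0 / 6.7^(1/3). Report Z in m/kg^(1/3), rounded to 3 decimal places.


Scaled distance calculation:
W^(1/3) = 6.7^(1/3) = 1.885204
Z = R / W^(1/3) = 12.0 / 1.885204
Z = 6.365 m/kg^(1/3)

6.365


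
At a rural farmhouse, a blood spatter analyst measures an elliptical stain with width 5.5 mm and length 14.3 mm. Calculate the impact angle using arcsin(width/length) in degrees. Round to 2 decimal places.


Blood spatter impact angle calculation:
width / length = 5.5 / 14.3 = 0.384615
angle = arcsin(0.384615)
angle = 22.62 degrees

22.62


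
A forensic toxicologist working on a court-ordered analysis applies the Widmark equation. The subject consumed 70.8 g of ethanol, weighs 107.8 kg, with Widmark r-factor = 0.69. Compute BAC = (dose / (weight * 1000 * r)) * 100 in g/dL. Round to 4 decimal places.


Applying the Widmark formula:
BAC = (dose_g / (body_wt * 1000 * r)) * 100
Denominator = 107.8 * 1000 * 0.69 = 74382
BAC = (70.8 / 74382) * 100
BAC = 0.0952 g/dL

0.0952


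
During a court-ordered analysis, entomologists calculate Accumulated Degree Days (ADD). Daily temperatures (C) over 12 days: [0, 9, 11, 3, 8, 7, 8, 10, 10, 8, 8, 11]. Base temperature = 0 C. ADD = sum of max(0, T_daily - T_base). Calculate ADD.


Computing ADD day by day:
Day 1: max(0, 0 - 0) = 0
Day 2: max(0, 9 - 0) = 9
Day 3: max(0, 11 - 0) = 11
Day 4: max(0, 3 - 0) = 3
Day 5: max(0, 8 - 0) = 8
Day 6: max(0, 7 - 0) = 7
Day 7: max(0, 8 - 0) = 8
Day 8: max(0, 10 - 0) = 10
Day 9: max(0, 10 - 0) = 10
Day 10: max(0, 8 - 0) = 8
Day 11: max(0, 8 - 0) = 8
Day 12: max(0, 11 - 0) = 11
Total ADD = 93

93


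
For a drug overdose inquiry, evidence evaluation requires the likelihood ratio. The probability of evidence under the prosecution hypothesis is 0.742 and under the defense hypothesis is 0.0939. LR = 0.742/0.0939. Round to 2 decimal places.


Likelihood ratio calculation:
LR = P(E|Hp) / P(E|Hd)
LR = 0.742 / 0.0939
LR = 7.90

7.90


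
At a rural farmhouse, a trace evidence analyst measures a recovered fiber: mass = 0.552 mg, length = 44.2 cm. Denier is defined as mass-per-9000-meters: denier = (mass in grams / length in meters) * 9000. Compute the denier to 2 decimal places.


Denier calculation:
Mass in grams = 0.552 mg / 1000 = 0.000552 g
Length in meters = 44.2 cm / 100 = 0.442 m
Linear density = mass / length = 0.000552 / 0.442 = 0.00124887 g/m
Denier = (g/m) * 9000 = 0.00124887 * 9000 = 11.24

11.24


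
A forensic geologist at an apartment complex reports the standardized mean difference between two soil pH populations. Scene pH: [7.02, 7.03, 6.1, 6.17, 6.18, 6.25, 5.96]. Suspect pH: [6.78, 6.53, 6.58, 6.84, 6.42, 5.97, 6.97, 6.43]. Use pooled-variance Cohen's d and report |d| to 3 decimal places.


Pooled-variance Cohen's d for soil pH comparison:
Scene mean = 44.71 / 7 = 6.387143
Suspect mean = 52.52 / 8 = 6.565
Scene sample variance s_s^2 = 0.197924
Suspect sample variance s_c^2 = 0.097229
Pooled variance = ((n_s-1)*s_s^2 + (n_c-1)*s_c^2) / (n_s + n_c - 2) = 0.143703
Pooled SD = sqrt(0.143703) = 0.379082
Mean difference = -0.177857
|d| = |-0.177857| / 0.379082 = 0.469

0.469


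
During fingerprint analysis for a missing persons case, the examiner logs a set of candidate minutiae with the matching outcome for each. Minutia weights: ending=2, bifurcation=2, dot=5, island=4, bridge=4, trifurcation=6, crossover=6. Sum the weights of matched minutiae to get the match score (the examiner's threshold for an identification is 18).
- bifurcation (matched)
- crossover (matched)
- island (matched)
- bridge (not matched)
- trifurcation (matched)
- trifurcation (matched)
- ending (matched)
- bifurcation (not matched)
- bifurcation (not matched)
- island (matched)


Weighted minutiae match score:
  bifurcation: matched, +2 (running total 2)
  crossover: matched, +6 (running total 8)
  island: matched, +4 (running total 12)
  bridge: not matched, +0
  trifurcation: matched, +6 (running total 18)
  trifurcation: matched, +6 (running total 24)
  ending: matched, +2 (running total 26)
  bifurcation: not matched, +0
  bifurcation: not matched, +0
  island: matched, +4 (running total 30)
Total score = 30
Threshold = 18; verdict = identification

30


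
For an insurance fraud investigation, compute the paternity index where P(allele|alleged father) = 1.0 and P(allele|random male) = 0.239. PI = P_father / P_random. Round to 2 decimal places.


Paternity Index calculation:
PI = P(allele|father) / P(allele|random)
PI = 1.0 / 0.239
PI = 4.18

4.18


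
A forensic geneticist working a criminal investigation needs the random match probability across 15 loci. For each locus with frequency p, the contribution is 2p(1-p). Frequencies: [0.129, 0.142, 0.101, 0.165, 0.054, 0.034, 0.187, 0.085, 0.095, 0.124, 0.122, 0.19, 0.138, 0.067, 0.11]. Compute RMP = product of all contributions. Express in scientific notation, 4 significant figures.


Computing RMP for 15 loci:
Locus 1: 2 * 0.129 * 0.871 = 0.224718
Locus 2: 2 * 0.142 * 0.858 = 0.243672
Locus 3: 2 * 0.101 * 0.899 = 0.181598
Locus 4: 2 * 0.165 * 0.835 = 0.27555
Locus 5: 2 * 0.054 * 0.946 = 0.102168
Locus 6: 2 * 0.034 * 0.966 = 0.065688
Locus 7: 2 * 0.187 * 0.813 = 0.304062
Locus 8: 2 * 0.085 * 0.915 = 0.15555
Locus 9: 2 * 0.095 * 0.905 = 0.17195
Locus 10: 2 * 0.124 * 0.876 = 0.217248
Locus 11: 2 * 0.122 * 0.878 = 0.214232
Locus 12: 2 * 0.19 * 0.81 = 0.3078
Locus 13: 2 * 0.138 * 0.862 = 0.237912
Locus 14: 2 * 0.067 * 0.933 = 0.125022
Locus 15: 2 * 0.11 * 0.89 = 0.1958
RMP = 1.248e-11

1.248e-11


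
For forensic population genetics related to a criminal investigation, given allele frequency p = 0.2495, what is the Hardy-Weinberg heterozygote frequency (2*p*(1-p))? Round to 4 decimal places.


Hardy-Weinberg heterozygote frequency:
q = 1 - p = 1 - 0.2495 = 0.7505
2pq = 2 * 0.2495 * 0.7505 = 0.3745

0.3745


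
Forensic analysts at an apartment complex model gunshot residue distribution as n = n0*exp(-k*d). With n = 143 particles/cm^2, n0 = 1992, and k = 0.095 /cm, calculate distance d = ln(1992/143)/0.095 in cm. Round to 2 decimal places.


GSR distance calculation:
n0/n = 1992 / 143 = 13.93007
ln(n0/n) = 2.63405
d = 2.63405 / 0.095 = 27.73 cm

27.73


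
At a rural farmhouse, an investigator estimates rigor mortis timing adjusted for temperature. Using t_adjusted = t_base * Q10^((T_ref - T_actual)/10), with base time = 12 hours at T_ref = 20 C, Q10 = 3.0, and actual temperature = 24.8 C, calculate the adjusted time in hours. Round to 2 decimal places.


Rigor mortis time adjustment:
Exponent = (T_ref - T_actual) / 10 = (20 - 24.8) / 10 = -0.48
Q10 factor = 3.0^-0.48 = 0.59018
t_adjusted = 12 * 0.59018 = 7.08 hours

7.08


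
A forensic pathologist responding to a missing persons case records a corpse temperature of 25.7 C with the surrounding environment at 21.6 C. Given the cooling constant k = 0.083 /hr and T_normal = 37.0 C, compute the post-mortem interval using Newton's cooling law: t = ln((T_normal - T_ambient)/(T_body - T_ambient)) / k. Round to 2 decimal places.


Using Newton's law of cooling:
t = ln((T_normal - T_ambient) / (T_body - T_ambient)) / k
T_normal - T_ambient = 15.4
T_body - T_ambient = 4.1
Ratio = 3.756098
ln(ratio) = 1.323381
t = 1.323381 / 0.083 = 15.94 hours

15.94


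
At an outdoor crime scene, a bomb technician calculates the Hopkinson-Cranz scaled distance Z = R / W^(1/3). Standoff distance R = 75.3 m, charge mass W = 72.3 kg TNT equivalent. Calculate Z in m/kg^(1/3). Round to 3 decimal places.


Scaled distance calculation:
W^(1/3) = 72.3^(1/3) = 4.165938
Z = R / W^(1/3) = 75.3 / 4.165938
Z = 18.075 m/kg^(1/3)

18.075


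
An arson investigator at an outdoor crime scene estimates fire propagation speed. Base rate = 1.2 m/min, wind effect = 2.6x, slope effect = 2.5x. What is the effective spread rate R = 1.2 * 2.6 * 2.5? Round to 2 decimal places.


Fire spread rate calculation:
R = R0 * wind_factor * slope_factor
= 1.2 * 2.6 * 2.5
= 3.12 * 2.5
= 7.80 m/min

7.80


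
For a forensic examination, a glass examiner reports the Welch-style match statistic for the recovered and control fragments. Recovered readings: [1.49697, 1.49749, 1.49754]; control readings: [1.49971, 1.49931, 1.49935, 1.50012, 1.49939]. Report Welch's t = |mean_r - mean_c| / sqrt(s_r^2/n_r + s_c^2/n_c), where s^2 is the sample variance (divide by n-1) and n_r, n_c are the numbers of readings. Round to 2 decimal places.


Welch's t-criterion for glass RI comparison:
Recovered mean = sum / n_r = 4.492 / 3 = 1.4973333
Control mean = sum / n_c = 7.49788 / 5 = 1.499576
Recovered sample variance s_r^2 = 9.96333e-08
Control sample variance s_c^2 = 1.1758e-07
Welch SE (unpooled) = sqrt(s_r^2/n_r + s_c^2/n_c) = sqrt(3.32111e-08 + 2.3516e-08) = sqrt(5.67271e-08) = 0.000238175
|mean_r - mean_c| = 0.00224267
t = 0.00224267 / 0.000238175 = 9.42

9.42


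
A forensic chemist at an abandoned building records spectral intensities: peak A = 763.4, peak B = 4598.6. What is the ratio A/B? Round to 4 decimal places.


Spectral peak ratio:
Peak A = 763.4 counts
Peak B = 4598.6 counts
Ratio = 763.4 / 4598.6 = 0.1660

0.1660


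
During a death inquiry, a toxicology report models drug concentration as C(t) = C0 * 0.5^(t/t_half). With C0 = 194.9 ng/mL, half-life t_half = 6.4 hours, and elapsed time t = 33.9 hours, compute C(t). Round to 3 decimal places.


Drug concentration decay:
Number of half-lives = t / t_half = 33.9 / 6.4 = 5.296875
Decay factor = 0.5^5.296875 = 0.02543793
C(t) = 194.9 * 0.02543793 = 4.958 ng/mL

4.958


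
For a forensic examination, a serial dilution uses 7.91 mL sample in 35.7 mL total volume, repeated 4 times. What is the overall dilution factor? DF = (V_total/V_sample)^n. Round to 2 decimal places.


Dilution factor calculation:
Single dilution = V_total / V_sample = 35.7 / 7.91 ≈ 4.513274
Number of dilutions = 4
Total DF = (35.7 / 7.91)^4 (full precision, rounded at the end) = 414.92

414.92


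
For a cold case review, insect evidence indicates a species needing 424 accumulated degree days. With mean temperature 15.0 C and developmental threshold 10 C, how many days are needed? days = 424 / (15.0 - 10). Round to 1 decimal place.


Insect development time:
Effective temperature = avg_temp - T_base = 15.0 - 10 = 5.0 C
Days = ADD / effective_temp = 424 / 5.0 = 84.8 days

84.8


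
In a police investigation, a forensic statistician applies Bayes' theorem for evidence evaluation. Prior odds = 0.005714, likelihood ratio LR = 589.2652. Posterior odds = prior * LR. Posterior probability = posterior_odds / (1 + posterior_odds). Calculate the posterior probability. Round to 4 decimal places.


Bayesian evidence evaluation:
Posterior odds = prior_odds * LR = 0.005714 * 589.2652 = 3.367061
Posterior probability = posterior_odds / (1 + posterior_odds)
= 3.367061 / (1 + 3.367061)
= 3.367061 / 4.367061
= 0.7710

0.7710


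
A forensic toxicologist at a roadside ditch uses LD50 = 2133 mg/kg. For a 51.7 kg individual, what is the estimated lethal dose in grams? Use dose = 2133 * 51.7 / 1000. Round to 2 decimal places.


Lethal dose calculation:
Lethal dose = LD50 * body_weight / 1000
= 2133 * 51.7 / 1000
= 110276.1 / 1000
= 110.28 g

110.28


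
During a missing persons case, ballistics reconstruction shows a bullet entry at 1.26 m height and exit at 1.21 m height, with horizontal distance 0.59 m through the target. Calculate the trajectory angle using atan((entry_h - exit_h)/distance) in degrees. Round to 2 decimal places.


Bullet trajectory angle:
Height difference = 1.26 - 1.21 = 0.05 m
angle = atan(0.05 / 0.59)
angle = atan(0.084746)
angle = 4.84 degrees

4.84


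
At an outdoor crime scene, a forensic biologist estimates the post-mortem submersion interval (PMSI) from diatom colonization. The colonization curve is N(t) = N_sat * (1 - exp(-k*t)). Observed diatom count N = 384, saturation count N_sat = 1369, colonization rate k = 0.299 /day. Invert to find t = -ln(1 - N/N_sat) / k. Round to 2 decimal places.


PMSI from diatom colonization curve:
N / N_sat = 384 / 1369 = 0.280497
1 - N/N_sat = 0.719503
ln(1 - N/N_sat) = -0.329195
t = -ln(1 - N/N_sat) / k = -(-0.329195) / 0.299 = 1.10 days

1.10


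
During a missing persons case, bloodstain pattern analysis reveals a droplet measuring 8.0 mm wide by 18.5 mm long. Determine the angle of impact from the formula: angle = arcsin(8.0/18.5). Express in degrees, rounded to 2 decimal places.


Blood spatter impact angle calculation:
width / length = 8.0 / 18.5 = 0.432432
angle = arcsin(0.432432)
angle = 25.62 degrees

25.62


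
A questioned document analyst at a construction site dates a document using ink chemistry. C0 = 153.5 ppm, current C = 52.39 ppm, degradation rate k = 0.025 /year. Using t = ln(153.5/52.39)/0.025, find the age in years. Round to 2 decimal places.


Document age estimation:
C0/C = 153.5 / 52.39 = 2.929948
ln(C0/C) = 1.074985
t = 1.074985 / 0.025 = 43.00 years

43.00


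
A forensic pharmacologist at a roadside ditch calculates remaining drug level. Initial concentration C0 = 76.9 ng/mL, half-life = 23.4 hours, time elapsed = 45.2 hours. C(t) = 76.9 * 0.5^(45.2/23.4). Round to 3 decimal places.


Drug concentration decay:
Number of half-lives = t / t_half = 45.2 / 23.4 = 1.931624
Decay factor = 0.5^1.931624 = 0.26213393
C(t) = 76.9 * 0.26213393 = 20.158 ng/mL

20.158


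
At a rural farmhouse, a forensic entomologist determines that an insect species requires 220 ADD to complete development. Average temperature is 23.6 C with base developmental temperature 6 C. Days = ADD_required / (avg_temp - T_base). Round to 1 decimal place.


Insect development time:
Effective temperature = avg_temp - T_base = 23.6 - 6 = 17.6 C
Days = ADD / effective_temp = 220 / 17.6 = 12.5 days

12.5


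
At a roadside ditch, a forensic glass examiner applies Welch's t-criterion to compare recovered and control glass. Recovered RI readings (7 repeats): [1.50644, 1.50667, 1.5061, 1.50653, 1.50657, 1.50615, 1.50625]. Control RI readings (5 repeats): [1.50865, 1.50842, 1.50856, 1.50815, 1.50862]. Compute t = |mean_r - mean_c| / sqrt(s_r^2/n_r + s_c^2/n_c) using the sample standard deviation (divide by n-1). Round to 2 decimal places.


Welch's t-criterion for glass RI comparison:
Recovered mean = sum / n_r = 10.54471 / 7 = 1.5063871
Control mean = sum / n_c = 7.5424 / 5 = 1.50848
Recovered sample variance s_r^2 = 4.90238e-08
Control sample variance s_c^2 = 4.185e-08
Welch SE (unpooled) = sqrt(s_r^2/n_r + s_c^2/n_c) = sqrt(7.0034e-09 + 8.37e-09) = sqrt(1.53734e-08) = 0.00012399
|mean_r - mean_c| = 0.00209286
t = 0.00209286 / 0.00012399 = 16.88

16.88


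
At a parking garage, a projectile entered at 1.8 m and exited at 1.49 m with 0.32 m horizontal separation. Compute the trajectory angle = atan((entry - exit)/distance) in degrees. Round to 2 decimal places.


Bullet trajectory angle:
Height difference = 1.8 - 1.49 = 0.31 m
angle = atan(0.31 / 0.32)
angle = atan(0.96875)
angle = 44.09 degrees

44.09


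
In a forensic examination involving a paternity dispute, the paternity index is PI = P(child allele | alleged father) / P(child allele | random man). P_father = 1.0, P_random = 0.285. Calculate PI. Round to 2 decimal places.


Paternity Index calculation:
PI = P(allele|father) / P(allele|random)
PI = 1.0 / 0.285
PI = 3.51

3.51


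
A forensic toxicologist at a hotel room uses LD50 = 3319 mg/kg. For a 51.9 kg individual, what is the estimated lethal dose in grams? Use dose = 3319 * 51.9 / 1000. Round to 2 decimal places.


Lethal dose calculation:
Lethal dose = LD50 * body_weight / 1000
= 3319 * 51.9 / 1000
= 172256.1 / 1000
= 172.26 g

172.26
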